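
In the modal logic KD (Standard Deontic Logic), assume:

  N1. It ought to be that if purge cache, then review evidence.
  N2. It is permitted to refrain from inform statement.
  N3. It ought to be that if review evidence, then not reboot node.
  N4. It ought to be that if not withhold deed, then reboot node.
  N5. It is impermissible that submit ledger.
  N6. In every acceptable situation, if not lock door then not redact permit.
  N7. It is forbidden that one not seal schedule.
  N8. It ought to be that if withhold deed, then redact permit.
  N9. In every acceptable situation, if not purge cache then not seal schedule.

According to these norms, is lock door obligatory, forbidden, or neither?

Obligatory

F(¬seal_schedule) at premise 7 means O(seal_schedule).
Premise 9, O(¬purge_cache → ¬seal_schedule), contraposes to O(seal_schedule → purge_cache); with O(seal_schedule) we get O(purge_cache).
From O(purge_cache) and premise 1, O(purge_cache → review_evidence), we obtain O(review_evidence).
Applying K to premise 3 (O(review_evidence → ¬reboot_node)) and O(review_evidence) yields O(¬reboot_node).
The contrapositive of premise 4 (O(¬withhold_deed → reboot_node)) is O(¬reboot_node → withhold_deed), and O(¬reboot_node) is already established, so O(withhold_deed).
Applying K to premise 8 (O(withhold_deed → redact_permit)) and O(withhold_deed) yields O(redact_permit).
Premise 6 is O(¬lock_door → ¬redact_permit); contrapositively O(redact_permit → lock_door). Since O(redact_permit) holds, K gives O(lock_door).
Premises 2, 5 do not contribute to this derivation.
Hence lock_door is obligatory.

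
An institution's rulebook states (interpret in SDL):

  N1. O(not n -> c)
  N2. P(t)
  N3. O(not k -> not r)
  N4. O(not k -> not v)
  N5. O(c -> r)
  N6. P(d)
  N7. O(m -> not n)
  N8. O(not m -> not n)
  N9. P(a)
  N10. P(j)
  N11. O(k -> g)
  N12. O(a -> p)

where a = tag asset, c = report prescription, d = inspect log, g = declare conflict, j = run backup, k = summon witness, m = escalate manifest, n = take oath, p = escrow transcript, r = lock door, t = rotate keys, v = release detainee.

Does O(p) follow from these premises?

Premise 12 is O(a -> p), but O(a) is not derivable from the premises (the permission P(a) asserts only not O(not a), not O(a)), so it does not yield O(p).
No other premise forces O(p). An ideal world satisfying every premise can still have p false, so O(p) is not derivable.

No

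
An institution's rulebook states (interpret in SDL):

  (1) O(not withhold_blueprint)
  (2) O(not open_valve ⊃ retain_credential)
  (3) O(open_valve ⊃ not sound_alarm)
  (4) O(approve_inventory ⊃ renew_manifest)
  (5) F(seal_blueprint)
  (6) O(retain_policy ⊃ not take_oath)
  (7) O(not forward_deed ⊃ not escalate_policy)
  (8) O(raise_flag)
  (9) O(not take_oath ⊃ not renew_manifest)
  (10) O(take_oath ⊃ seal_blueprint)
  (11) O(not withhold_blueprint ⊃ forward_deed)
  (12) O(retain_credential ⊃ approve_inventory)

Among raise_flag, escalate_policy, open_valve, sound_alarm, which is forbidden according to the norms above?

F(seal_blueprint) at premise 5 means O(not seal_blueprint).
Premise 10, O(take_oath ⊃ seal_blueprint), contraposes to O(not seal_blueprint ⊃ not take_oath); with O(not seal_blueprint) we get O(not take_oath).
Premise 9 is O(not take_oath ⊃ not renew_manifest); since O(not take_oath), deontic closure gives O(not renew_manifest).
Premise 4, O(approve_inventory ⊃ renew_manifest), contraposes to O(not renew_manifest ⊃ not approve_inventory); with O(not renew_manifest) we get O(not approve_inventory).
Premise 12 is O(retain_credential ⊃ approve_inventory); contrapositively O(not approve_inventory ⊃ not retain_credential). Since O(not approve_inventory) holds, K gives O(not retain_credential).
The contrapositive of premise 2 (O(not open_valve ⊃ retain_credential)) is O(not retain_credential ⊃ open_valve), and O(not retain_credential) is already established, so O(open_valve).
Premise 3 is O(open_valve ⊃ not sound_alarm); since O(open_valve), deontic closure gives O(not sound_alarm).
So O(not sound_alarm) holds, i.e. sound_alarm is forbidden. None of the other listed options is forbidden under the premises.

sound_alarm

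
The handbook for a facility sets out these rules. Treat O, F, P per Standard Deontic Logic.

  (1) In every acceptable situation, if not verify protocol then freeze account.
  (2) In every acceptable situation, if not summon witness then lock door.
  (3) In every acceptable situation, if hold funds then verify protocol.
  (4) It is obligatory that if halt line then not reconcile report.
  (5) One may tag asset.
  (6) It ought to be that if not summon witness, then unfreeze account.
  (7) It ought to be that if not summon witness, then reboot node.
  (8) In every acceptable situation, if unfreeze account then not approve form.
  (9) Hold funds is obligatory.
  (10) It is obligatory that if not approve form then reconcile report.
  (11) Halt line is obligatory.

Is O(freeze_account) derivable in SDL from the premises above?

No

Premise 1 is O(¬verify_protocol → freeze_account), but O(¬verify_protocol) is not derivable from the premises, so it does not yield O(freeze_account).
No other premise forces O(freeze_account). An ideal world satisfying every premise can still have freeze_account false, so O(freeze_account) is not derivable.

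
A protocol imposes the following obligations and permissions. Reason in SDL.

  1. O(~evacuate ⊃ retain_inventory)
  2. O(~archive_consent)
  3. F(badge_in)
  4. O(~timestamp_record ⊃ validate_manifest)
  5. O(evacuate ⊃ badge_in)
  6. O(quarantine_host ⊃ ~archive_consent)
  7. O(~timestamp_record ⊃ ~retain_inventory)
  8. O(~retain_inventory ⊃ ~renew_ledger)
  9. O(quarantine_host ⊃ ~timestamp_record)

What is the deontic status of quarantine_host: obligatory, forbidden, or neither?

Premise 3 is F(badge_in), i.e. O(~badge_in).
Premise 5, O(evacuate ⊃ badge_in), contraposes to O(~badge_in ⊃ ~evacuate); with O(~badge_in) we get O(~evacuate).
Premise 1 is O(~evacuate ⊃ retain_inventory); since O(~evacuate), deontic closure gives O(retain_inventory).
The contrapositive of premise 7 (O(~timestamp_record ⊃ ~retain_inventory)) is O(retain_inventory ⊃ timestamp_record), and O(retain_inventory) is already established, so O(timestamp_record).
Premise 9 is O(quarantine_host ⊃ ~timestamp_record); contrapositively O(timestamp_record ⊃ ~quarantine_host). Since O(timestamp_record) holds, K gives O(~quarantine_host).
Premises 2, 4, 6, 8 do not contribute to this derivation.
Thus O(~quarantine_host), which is F(quarantine_host): quarantine_host is forbidden.

Forbidden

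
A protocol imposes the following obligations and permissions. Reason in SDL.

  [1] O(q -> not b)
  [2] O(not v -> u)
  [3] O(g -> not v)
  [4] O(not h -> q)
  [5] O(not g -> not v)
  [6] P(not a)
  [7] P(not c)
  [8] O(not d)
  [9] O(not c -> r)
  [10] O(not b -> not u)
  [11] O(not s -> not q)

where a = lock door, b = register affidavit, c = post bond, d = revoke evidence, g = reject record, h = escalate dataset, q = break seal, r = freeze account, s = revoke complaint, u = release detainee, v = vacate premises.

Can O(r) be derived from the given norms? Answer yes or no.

Premise 9 is O(not c -> r), but O(not c) is not derivable from the premises (the permission P(not c) asserts only not O(c), not O(not c)), so it does not yield O(r).
No other premise forces O(r). An ideal world satisfying every premise can still have r false, so O(r) is not derivable.

No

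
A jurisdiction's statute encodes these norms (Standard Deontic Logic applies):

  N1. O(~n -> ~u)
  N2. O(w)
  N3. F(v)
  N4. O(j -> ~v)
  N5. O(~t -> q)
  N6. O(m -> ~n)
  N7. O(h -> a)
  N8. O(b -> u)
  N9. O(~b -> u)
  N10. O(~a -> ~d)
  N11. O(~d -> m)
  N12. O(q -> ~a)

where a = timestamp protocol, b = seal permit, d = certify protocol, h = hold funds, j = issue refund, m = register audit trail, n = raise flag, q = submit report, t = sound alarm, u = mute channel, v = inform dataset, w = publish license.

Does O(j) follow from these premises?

No

Premise 4 is O(j -> ~v); even if O(~v) held, inferring O(j) would be affirming the consequent — invalid.
No other premise forces O(j). An ideal world satisfying every premise can still have j false, so O(j) is not derivable.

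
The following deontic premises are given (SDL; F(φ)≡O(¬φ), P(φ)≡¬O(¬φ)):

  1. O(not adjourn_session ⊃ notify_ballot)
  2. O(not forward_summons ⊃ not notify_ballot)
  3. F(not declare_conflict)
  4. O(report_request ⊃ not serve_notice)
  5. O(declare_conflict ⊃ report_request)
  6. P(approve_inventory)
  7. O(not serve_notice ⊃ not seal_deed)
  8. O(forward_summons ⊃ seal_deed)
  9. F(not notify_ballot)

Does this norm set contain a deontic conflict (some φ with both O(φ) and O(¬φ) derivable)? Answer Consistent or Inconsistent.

Inconsistent

Premise 9, F(not notify_ballot), is equivalent to O(notify_ballot).
Premise 2 is O(not forward_summons ⊃ not notify_ballot); contrapositively O(notify_ballot ⊃ forward_summons). Since O(notify_ballot) holds, K gives O(forward_summons).
Applying K to premise 8 (O(forward_summons ⊃ seal_deed)) and O(forward_summons) yields O(seal_deed).
The contrapositive of premise 7 (O(not serve_notice ⊃ not seal_deed)) is O(seal_deed ⊃ serve_notice), and O(seal_deed) is already established, so O(serve_notice).
Premise 4, O(report_request ⊃ not serve_notice), contraposes to O(serve_notice ⊃ not report_request); with O(serve_notice) we get O(not report_request).
Premise 5, O(declare_conflict ⊃ report_request), contraposes to O(not report_request ⊃ not declare_conflict); with O(not report_request) we get O(not declare_conflict).
Yet premise 3 is F(not declare_conflict), i.e. O(declare_conflict).
We now have both O(not declare_conflict) and O(declare_conflict) — declare_conflict is simultaneously obligatory and forbidden, violating the D-axiom.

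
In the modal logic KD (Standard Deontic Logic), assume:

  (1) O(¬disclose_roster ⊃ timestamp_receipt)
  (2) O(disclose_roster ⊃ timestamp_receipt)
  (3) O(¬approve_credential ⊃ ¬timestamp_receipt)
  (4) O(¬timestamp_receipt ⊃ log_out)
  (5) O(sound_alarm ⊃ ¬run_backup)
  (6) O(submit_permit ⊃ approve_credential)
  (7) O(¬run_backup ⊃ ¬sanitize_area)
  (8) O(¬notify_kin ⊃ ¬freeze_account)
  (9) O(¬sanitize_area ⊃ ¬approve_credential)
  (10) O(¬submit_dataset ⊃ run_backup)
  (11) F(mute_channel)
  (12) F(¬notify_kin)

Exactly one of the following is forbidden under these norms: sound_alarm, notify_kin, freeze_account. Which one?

Premises 1 and 2 cover both cases: O(¬disclose_roster ⊃ timestamp_receipt) and O(disclose_roster ⊃ timestamp_receipt). Since ¬disclose_roster ∨ disclose_roster is a tautology, O(timestamp_receipt) follows.
Premise 3, O(¬approve_credential ⊃ ¬timestamp_receipt), contraposes to O(timestamp_receipt ⊃ approve_credential); with O(timestamp_receipt) we get O(approve_credential).
Premise 9, O(¬sanitize_area ⊃ ¬approve_credential), contraposes to O(approve_credential ⊃ sanitize_area); with O(approve_credential) we get O(sanitize_area).
The contrapositive of premise 7 (O(¬run_backup ⊃ ¬sanitize_area)) is O(sanitize_area ⊃ run_backup), and O(sanitize_area) is already established, so O(run_backup).
The contrapositive of premise 5 (O(sound_alarm ⊃ ¬run_backup)) is O(run_backup ⊃ ¬sound_alarm), and O(run_backup) is already established, so O(¬sound_alarm).
So O(¬sound_alarm) holds, i.e. sound_alarm is forbidden. None of the other listed options is forbidden under the premises.

sound_alarm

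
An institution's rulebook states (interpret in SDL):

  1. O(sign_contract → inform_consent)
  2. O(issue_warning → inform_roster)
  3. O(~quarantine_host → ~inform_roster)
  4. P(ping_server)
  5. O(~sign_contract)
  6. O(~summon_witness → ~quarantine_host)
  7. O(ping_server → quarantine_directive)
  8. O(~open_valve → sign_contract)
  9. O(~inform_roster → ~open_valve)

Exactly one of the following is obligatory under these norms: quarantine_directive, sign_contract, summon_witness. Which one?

summon_witness

Premise 5 states O(~sign_contract) outright.
Premise 8 is O(~open_valve → sign_contract); contrapositively O(~sign_contract → open_valve). Since O(~sign_contract) holds, K gives O(open_valve).
The contrapositive of premise 9 (O(~inform_roster → ~open_valve)) is O(open_valve → inform_roster), and O(open_valve) is already established, so O(inform_roster).
Premise 3 is O(~quarantine_host → ~inform_roster); contrapositively O(inform_roster → quarantine_host). Since O(inform_roster) holds, K gives O(quarantine_host).
Premise 6, O(~summon_witness → ~quarantine_host), contraposes to O(quarantine_host → summon_witness); with O(quarantine_host) we get O(summon_witness).
So O(summon_witness) holds — summon_witness is obligatory. None of the other listed options is made obligatory by any chain of premises.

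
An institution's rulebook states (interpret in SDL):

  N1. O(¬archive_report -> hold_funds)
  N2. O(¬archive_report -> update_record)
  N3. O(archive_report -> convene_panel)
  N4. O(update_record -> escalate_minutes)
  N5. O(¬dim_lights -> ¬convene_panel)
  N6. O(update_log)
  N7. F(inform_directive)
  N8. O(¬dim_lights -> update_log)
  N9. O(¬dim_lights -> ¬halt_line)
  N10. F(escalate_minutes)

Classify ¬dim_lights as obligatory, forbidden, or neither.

Forbidden

Premise 10 is F(escalate_minutes), i.e. O(¬escalate_minutes).
The contrapositive of premise 4 (O(update_record -> escalate_minutes)) is O(¬escalate_minutes -> ¬update_record), and O(¬escalate_minutes) is already established, so O(¬update_record).
Premise 2 is O(¬archive_report -> update_record); contrapositively O(¬update_record -> archive_report). Since O(¬update_record) holds, K gives O(archive_report).
With premise 3, O(archive_report -> convene_panel), the K-axiom yields O(convene_panel).
The contrapositive of premise 5 (O(¬dim_lights -> ¬convene_panel)) is O(convene_panel -> dim_lights), and O(convene_panel) is already established, so O(dim_lights).
Premises 1, 6, 7, 8, 9 do not contribute to this derivation.
Thus O(dim_lights), which is F(¬dim_lights): ¬dim_lights is forbidden.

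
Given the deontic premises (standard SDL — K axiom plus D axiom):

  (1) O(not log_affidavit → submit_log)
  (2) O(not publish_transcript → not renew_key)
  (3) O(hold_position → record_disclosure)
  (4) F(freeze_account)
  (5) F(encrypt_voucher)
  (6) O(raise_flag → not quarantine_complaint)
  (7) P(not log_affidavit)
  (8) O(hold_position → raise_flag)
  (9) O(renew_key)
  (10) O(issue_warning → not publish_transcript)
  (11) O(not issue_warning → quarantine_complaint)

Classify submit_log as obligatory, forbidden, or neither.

Premise 1 is O(not log_affidavit → submit_log), but O(not log_affidavit) is not derivable from the premises (the permission P(not log_affidavit) asserts only not O(log_affidavit), not O(not log_affidavit)), so it does not yield O(submit_log).
No premise or chain of K-axiom applications forces O(submit_log), and none forces O(not submit_log). So submit_log is neither obligatory nor forbidden under these norms.

Neither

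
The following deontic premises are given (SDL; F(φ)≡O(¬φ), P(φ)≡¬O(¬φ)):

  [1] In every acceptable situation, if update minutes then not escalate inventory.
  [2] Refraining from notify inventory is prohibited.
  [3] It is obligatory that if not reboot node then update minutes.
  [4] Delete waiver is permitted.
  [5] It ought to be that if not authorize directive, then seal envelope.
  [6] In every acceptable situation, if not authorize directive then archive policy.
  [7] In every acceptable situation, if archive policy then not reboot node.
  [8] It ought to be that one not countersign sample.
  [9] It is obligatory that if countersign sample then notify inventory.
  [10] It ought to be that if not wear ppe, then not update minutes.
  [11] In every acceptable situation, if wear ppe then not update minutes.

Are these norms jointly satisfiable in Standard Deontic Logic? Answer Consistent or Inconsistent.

Consistent

Premise 9 is O(countersign_sample → notify_inventory); even if O(notify_inventory) held, inferring O(countersign_sample) would be affirming the consequent — invalid.
So O(countersign_sample) is not derivable, and the apparent clash with O(¬countersign_sample) does not arise.
A world satisfying every obligation exists (e.g. archive_policy=false, authorize_directive=true, countersign_sample=false, delete_waiver=false, escalate_inventory=false, notify_inventory=true, reboot_node=true, seal_envelope=false, update_minutes=false, wear_ppe=false); no atom is both obligatory and forbidden, so the set is consistent.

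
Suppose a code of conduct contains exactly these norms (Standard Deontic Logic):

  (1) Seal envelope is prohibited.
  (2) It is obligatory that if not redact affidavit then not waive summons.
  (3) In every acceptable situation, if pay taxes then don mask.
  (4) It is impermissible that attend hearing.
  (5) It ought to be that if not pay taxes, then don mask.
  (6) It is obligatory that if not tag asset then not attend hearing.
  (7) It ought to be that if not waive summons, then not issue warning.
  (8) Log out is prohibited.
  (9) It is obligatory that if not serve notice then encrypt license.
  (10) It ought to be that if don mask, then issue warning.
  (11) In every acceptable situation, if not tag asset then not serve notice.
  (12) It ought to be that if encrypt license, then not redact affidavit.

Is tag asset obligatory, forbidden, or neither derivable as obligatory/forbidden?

Obligatory

By case analysis on ¬pay_taxes: premise 5 gives O(¬pay_taxes → don_mask) and premise 3 gives O(pay_taxes → don_mask), so O(don_mask) either way.
Applying K to premise 10 (O(don_mask → issue_warning)) and O(don_mask) yields O(issue_warning).
Premise 7 is O(¬waive_summons → ¬issue_warning); contrapositively O(issue_warning → waive_summons). Since O(issue_warning) holds, K gives O(waive_summons).
The contrapositive of premise 2 (O(¬redact_affidavit → ¬waive_summons)) is O(waive_summons → redact_affidavit), and O(waive_summons) is already established, so O(redact_affidavit).
The contrapositive of premise 12 (O(encrypt_license → ¬redact_affidavit)) is O(redact_affidavit → ¬encrypt_license), and O(redact_affidavit) is already established, so O(¬encrypt_license).
Premise 9, O(¬serve_notice → encrypt_license), contraposes to O(¬encrypt_license → serve_notice); with O(¬encrypt_license) we get O(serve_notice).
The contrapositive of premise 11 (O(¬tag_asset → ¬serve_notice)) is O(serve_notice → tag_asset), and O(serve_notice) is already established, so O(tag_asset).
Premises 1, 4, 6, 8 do not contribute to this derivation.
Hence tag_asset is obligatory.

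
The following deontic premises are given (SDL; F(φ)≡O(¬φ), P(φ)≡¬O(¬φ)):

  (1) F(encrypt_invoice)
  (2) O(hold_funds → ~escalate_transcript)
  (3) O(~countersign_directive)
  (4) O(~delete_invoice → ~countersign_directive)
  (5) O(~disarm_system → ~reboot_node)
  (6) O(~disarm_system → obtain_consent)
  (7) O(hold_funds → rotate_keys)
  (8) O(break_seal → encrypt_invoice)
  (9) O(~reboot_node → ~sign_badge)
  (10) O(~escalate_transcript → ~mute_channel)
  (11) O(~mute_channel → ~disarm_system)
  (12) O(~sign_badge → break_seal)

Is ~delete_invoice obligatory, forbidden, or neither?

Neither

Premise 4 is O(~delete_invoice → ~countersign_directive); even if O(~countersign_directive) held, inferring O(~delete_invoice) would be affirming the consequent — invalid.
No premise or chain of K-axiom applications forces O(~delete_invoice), and none forces O(delete_invoice). So ~delete_invoice is neither obligatory nor forbidden under these norms.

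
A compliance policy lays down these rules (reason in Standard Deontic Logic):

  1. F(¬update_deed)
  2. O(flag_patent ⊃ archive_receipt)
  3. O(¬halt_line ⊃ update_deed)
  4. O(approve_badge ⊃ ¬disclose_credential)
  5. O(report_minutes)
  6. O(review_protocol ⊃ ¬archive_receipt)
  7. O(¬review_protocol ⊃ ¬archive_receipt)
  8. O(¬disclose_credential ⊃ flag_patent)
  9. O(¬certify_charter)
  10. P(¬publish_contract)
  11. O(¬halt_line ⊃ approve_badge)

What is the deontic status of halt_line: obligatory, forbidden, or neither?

Obligatory

Premises 6 and 7 cover both cases: O(review_protocol ⊃ ¬archive_receipt) and O(¬review_protocol ⊃ ¬archive_receipt). Since review_protocol ∨ ¬review_protocol is a tautology, O(¬archive_receipt) follows.
Premise 2, O(flag_patent ⊃ archive_receipt), contraposes to O(¬archive_receipt ⊃ ¬flag_patent); with O(¬archive_receipt) we get O(¬flag_patent).
Premise 8, O(¬disclose_credential ⊃ flag_patent), contraposes to O(¬flag_patent ⊃ disclose_credential); with O(¬flag_patent) we get O(disclose_credential).
Premise 4, O(approve_badge ⊃ ¬disclose_credential), contraposes to O(disclose_credential ⊃ ¬approve_badge); with O(disclose_credential) we get O(¬approve_badge).
Premise 11 is O(¬halt_line ⊃ approve_badge); contrapositively O(¬approve_badge ⊃ halt_line). Since O(¬approve_badge) holds, K gives O(halt_line).
Premises 1, 3, 5, 9, 10 do not contribute to this derivation.
Hence halt_line is obligatory.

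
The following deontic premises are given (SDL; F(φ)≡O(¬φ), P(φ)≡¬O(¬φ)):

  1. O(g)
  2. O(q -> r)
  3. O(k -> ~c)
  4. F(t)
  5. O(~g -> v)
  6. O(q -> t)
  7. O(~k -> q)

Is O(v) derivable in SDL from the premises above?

No

Premise 5 is O(~g -> v), but O(~g) is not derivable from the premises, so it does not yield O(v).
No other premise forces O(v). An ideal world satisfying every premise can still have v false, so O(v) is not derivable.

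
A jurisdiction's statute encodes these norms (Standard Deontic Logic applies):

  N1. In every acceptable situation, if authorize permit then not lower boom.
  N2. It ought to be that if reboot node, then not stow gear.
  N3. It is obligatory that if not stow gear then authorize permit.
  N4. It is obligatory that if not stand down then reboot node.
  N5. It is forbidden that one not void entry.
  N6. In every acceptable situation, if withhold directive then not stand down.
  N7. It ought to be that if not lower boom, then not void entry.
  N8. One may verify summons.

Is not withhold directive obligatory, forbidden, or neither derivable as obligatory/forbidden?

Obligatory

Premise 5 is F(¬void_entry), i.e. O(void_entry).
Premise 7, O(¬lower_boom → ¬void_entry), contraposes to O(void_entry → lower_boom); with O(void_entry) we get O(lower_boom).
The contrapositive of premise 1 (O(authorize_permit → ¬lower_boom)) is O(lower_boom → ¬authorize_permit), and O(lower_boom) is already established, so O(¬authorize_permit).
Premise 3, O(¬stow_gear → authorize_permit), contraposes to O(¬authorize_permit → stow_gear); with O(¬authorize_permit) we get O(stow_gear).
Premise 2 is O(reboot_node → ¬stow_gear); contrapositively O(stow_gear → ¬reboot_node). Since O(stow_gear) holds, K gives O(¬reboot_node).
Premise 4 is O(¬stand_down → reboot_node); contrapositively O(¬reboot_node → stand_down). Since O(¬reboot_node) holds, K gives O(stand_down).
Premise 6 is O(withhold_directive → ¬stand_down); contrapositively O(stand_down → ¬withhold_directive). Since O(stand_down) holds, K gives O(¬withhold_directive).
Premise 8 does not contribute to this derivation.
Hence ¬withhold_directive is obligatory.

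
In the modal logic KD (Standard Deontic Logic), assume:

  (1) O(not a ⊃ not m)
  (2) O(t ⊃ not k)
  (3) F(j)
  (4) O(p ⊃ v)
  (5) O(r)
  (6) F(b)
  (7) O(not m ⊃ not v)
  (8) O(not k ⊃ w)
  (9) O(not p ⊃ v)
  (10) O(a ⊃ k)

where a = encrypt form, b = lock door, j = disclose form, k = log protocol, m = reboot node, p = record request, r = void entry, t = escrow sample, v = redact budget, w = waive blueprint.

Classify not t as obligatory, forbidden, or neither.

By case analysis on not p: premise 9 gives O(not p ⊃ v) and premise 4 gives O(p ⊃ v), so O(v) either way.
Premise 7 is O(not m ⊃ not v); contrapositively O(v ⊃ m). Since O(v) holds, K gives O(m).
The contrapositive of premise 1 (O(not a ⊃ not m)) is O(m ⊃ a), and O(m) is already established, so O(a).
Premise 10 is O(a ⊃ k); since O(a), deontic closure gives O(k).
Premise 2, O(t ⊃ not k), contraposes to O(k ⊃ not t); with O(k) we get O(not t).
Premises 3, 5, 6, 8 do not contribute to this derivation.
Hence not t is obligatory.

Obligatory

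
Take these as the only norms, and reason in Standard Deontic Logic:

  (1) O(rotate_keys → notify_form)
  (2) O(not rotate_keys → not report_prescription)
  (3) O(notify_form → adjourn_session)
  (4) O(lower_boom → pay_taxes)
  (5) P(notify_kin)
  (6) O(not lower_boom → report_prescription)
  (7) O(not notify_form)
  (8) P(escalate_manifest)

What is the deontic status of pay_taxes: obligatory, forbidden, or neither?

Obligatory

Premise 7 states O(not notify_form) outright.
The contrapositive of premise 1 (O(rotate_keys → notify_form)) is O(not notify_form → not rotate_keys), and O(not notify_form) is already established, so O(not rotate_keys).
From O(not rotate_keys) and premise 2, O(not rotate_keys → not report_prescription), we obtain O(not report_prescription).
The contrapositive of premise 6 (O(not lower_boom → report_prescription)) is O(not report_prescription → lower_boom), and O(not report_prescription) is already established, so O(lower_boom).
Premise 4 is O(lower_boom → pay_taxes); since O(lower_boom), deontic closure gives O(pay_taxes).
Premises 3, 5, 8 do not contribute to this derivation.
Hence pay_taxes is obligatory.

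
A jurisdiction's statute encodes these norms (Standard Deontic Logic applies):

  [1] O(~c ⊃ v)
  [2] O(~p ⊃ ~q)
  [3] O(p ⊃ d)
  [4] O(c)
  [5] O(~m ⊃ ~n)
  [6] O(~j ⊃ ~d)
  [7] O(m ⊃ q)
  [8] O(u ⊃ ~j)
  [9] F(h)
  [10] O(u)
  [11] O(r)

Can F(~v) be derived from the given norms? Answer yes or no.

No

Premise 1 is O(~c ⊃ v), but O(~c) is not derivable from the premises, so it does not yield O(v).
No other premise forces O(v). An ideal world satisfying every premise can still have ~v true, so F(~v) is not derivable.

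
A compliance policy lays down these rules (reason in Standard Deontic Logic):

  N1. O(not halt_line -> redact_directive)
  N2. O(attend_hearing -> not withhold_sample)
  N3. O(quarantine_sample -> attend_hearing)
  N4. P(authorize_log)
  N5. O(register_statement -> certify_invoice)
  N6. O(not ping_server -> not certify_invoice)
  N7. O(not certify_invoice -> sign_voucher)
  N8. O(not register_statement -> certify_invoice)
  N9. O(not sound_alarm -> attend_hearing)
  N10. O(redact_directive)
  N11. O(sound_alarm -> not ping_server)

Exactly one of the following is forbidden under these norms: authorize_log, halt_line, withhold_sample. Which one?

withhold_sample

By case analysis on not register_statement: premise 8 gives O(not register_statement -> certify_invoice) and premise 5 gives O(register_statement -> certify_invoice), so O(certify_invoice) either way.
The contrapositive of premise 6 (O(not ping_server -> not certify_invoice)) is O(certify_invoice -> ping_server), and O(certify_invoice) is already established, so O(ping_server).
The contrapositive of premise 11 (O(sound_alarm -> not ping_server)) is O(ping_server -> not sound_alarm), and O(ping_server) is already established, so O(not sound_alarm).
With premise 9, O(not sound_alarm -> attend_hearing), the K-axiom yields O(attend_hearing).
Applying K to premise 2 (O(attend_hearing -> not withhold_sample)) and O(attend_hearing) yields O(not withhold_sample).
So O(not withhold_sample) holds, i.e. withhold_sample is forbidden. None of the other listed options is forbidden under the premises.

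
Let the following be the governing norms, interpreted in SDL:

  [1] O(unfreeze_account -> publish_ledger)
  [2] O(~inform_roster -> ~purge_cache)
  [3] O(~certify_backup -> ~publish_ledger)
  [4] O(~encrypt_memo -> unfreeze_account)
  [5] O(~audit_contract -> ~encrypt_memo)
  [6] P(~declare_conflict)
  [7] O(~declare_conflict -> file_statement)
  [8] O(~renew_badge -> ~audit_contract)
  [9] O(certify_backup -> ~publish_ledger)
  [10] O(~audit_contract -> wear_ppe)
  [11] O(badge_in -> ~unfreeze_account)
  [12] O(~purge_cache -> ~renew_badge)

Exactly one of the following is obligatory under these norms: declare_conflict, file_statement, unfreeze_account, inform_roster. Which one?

By case analysis on ~certify_backup: premise 3 gives O(~certify_backup -> ~publish_ledger) and premise 9 gives O(certify_backup -> ~publish_ledger), so O(~publish_ledger) either way.
Premise 1, O(unfreeze_account -> publish_ledger), contraposes to O(~publish_ledger -> ~unfreeze_account); with O(~publish_ledger) we get O(~unfreeze_account).
Premise 4, O(~encrypt_memo -> unfreeze_account), contraposes to O(~unfreeze_account -> encrypt_memo); with O(~unfreeze_account) we get O(encrypt_memo).
Premise 5, O(~audit_contract -> ~encrypt_memo), contraposes to O(encrypt_memo -> audit_contract); with O(encrypt_memo) we get O(audit_contract).
The contrapositive of premise 8 (O(~renew_badge -> ~audit_contract)) is O(audit_contract -> renew_badge), and O(audit_contract) is already established, so O(renew_badge).
Premise 12, O(~purge_cache -> ~renew_badge), contraposes to O(renew_badge -> purge_cache); with O(renew_badge) we get O(purge_cache).
Premise 2 is O(~inform_roster -> ~purge_cache); contrapositively O(purge_cache -> inform_roster). Since O(purge_cache) holds, K gives O(inform_roster).
So O(inform_roster) holds — inform_roster is obligatory. None of the other listed options is made obligatory by any chain of premises.

inform_roster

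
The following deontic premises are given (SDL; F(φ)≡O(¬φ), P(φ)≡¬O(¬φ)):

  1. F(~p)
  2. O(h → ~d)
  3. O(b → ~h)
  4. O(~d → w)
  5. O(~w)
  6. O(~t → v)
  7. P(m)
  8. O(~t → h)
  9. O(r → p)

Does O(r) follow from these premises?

Premise 9 is O(r → p); even if O(p) held, inferring O(r) would be affirming the consequent — invalid.
No other premise forces O(r). An ideal world satisfying every premise can still have r false, so O(r) is not derivable.

No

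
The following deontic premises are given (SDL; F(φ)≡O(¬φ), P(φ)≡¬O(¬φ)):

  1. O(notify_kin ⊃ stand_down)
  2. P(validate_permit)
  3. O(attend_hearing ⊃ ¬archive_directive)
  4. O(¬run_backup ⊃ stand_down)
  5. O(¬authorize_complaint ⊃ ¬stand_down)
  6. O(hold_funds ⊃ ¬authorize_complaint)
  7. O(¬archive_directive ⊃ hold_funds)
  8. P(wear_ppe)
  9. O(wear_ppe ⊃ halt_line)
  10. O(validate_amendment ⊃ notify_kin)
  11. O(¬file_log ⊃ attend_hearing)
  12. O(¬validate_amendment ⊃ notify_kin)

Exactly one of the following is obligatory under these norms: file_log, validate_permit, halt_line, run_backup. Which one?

file_log

By case analysis on ¬validate_amendment: premise 12 gives O(¬validate_amendment ⊃ notify_kin) and premise 10 gives O(validate_amendment ⊃ notify_kin), so O(notify_kin) either way.
From O(notify_kin) and premise 1, O(notify_kin ⊃ stand_down), we obtain O(stand_down).
The contrapositive of premise 5 (O(¬authorize_complaint ⊃ ¬stand_down)) is O(stand_down ⊃ authorize_complaint), and O(stand_down) is already established, so O(authorize_complaint).
Premise 6 is O(hold_funds ⊃ ¬authorize_complaint); contrapositively O(authorize_complaint ⊃ ¬hold_funds). Since O(authorize_complaint) holds, K gives O(¬hold_funds).
Premise 7 is O(¬archive_directive ⊃ hold_funds); contrapositively O(¬hold_funds ⊃ archive_directive). Since O(¬hold_funds) holds, K gives O(archive_directive).
The contrapositive of premise 3 (O(attend_hearing ⊃ ¬archive_directive)) is O(archive_directive ⊃ ¬attend_hearing), and O(archive_directive) is already established, so O(¬attend_hearing).
Premise 11, O(¬file_log ⊃ attend_hearing), contraposes to O(¬attend_hearing ⊃ file_log); with O(¬attend_hearing) we get O(file_log).
So O(file_log) holds — file_log is obligatory. None of the other listed options is made obligatory by any chain of premises.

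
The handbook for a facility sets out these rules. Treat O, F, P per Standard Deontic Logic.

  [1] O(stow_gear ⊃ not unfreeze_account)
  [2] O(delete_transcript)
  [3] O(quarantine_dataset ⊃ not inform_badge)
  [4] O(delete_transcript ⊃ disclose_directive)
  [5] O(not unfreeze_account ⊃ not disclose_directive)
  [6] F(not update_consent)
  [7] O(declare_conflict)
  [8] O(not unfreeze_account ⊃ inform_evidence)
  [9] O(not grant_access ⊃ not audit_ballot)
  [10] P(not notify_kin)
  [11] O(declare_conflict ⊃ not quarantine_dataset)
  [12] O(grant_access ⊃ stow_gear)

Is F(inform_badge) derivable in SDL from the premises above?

No

Premise 3 is O(quarantine_dataset ⊃ not inform_badge), but O(quarantine_dataset) is not derivable from the premises, so it does not yield O(not inform_badge).
No other premise forces O(not inform_badge). An ideal world satisfying every premise can still have inform_badge true, so F(inform_badge) is not derivable.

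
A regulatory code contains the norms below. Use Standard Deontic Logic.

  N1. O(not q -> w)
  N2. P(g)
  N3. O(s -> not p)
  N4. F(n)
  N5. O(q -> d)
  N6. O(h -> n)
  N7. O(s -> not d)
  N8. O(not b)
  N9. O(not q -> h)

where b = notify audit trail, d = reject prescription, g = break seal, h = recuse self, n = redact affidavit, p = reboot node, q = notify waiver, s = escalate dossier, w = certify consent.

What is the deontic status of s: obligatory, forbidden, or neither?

Forbidden

Premise 4, F(n), is equivalent to O(not n).
Premise 6 is O(h -> n); contrapositively O(not n -> not h). Since O(not n) holds, K gives O(not h).
Premise 9, O(not q -> h), contraposes to O(not h -> q); with O(not h) we get O(q).
From O(q) and premise 5, O(q -> d), we obtain O(d).
The contrapositive of premise 7 (O(s -> not d)) is O(d -> not s), and O(d) is already established, so O(not s).
Premises 1, 2, 3, 8 do not contribute to this derivation.
Thus O(not s), which is F(s): s is forbidden.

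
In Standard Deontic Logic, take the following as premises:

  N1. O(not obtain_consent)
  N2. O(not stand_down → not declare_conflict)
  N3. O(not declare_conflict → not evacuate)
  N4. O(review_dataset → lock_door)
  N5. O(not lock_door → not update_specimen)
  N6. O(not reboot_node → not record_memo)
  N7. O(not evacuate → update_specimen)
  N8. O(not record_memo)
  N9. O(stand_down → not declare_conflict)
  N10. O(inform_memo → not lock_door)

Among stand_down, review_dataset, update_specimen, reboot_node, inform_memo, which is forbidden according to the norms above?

Premises 9 and 2 cover both cases: O(stand_down → not declare_conflict) and O(not stand_down → not declare_conflict). Since stand_down ∨ not stand_down is a tautology, O(not declare_conflict) follows.
Applying K to premise 3 (O(not declare_conflict → not evacuate)) and O(not declare_conflict) yields O(not evacuate).
Applying K to premise 7 (O(not evacuate → update_specimen)) and O(not evacuate) yields O(update_specimen).
The contrapositive of premise 5 (O(not lock_door → not update_specimen)) is O(update_specimen → lock_door), and O(update_specimen) is already established, so O(lock_door).
Premise 10, O(inform_memo → not lock_door), contraposes to O(lock_door → not inform_memo); with O(lock_door) we get O(not inform_memo).
So O(not inform_memo) holds, i.e. inform_memo is forbidden. None of the other listed options is forbidden under the premises.

inform_memo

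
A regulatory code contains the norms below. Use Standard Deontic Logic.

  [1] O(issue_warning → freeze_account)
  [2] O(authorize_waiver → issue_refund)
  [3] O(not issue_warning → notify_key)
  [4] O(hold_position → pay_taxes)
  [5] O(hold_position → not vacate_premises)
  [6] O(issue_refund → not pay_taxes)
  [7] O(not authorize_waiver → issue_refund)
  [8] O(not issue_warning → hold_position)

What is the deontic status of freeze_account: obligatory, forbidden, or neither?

Premises 7 and 2 are O(not authorize_waiver → issue_refund) and O(authorize_waiver → issue_refund); every ideal world satisfies not authorize_waiver or authorize_waiver, so in either case issue_refund holds — hence O(issue_refund).
From O(issue_refund) and premise 6, O(issue_refund → not pay_taxes), we obtain O(not pay_taxes).
Premise 4 is O(hold_position → pay_taxes); contrapositively O(not pay_taxes → not hold_position). Since O(not pay_taxes) holds, K gives O(not hold_position).
Premise 8 is O(not issue_warning → hold_position); contrapositively O(not hold_position → issue_warning). Since O(not hold_position) holds, K gives O(issue_warning).
Premise 1 is O(issue_warning → freeze_account); since O(issue_warning), deontic closure gives O(freeze_account).
Premises 3, 5 do not contribute to this derivation.
Hence freeze_account is obligatory.

Obligatory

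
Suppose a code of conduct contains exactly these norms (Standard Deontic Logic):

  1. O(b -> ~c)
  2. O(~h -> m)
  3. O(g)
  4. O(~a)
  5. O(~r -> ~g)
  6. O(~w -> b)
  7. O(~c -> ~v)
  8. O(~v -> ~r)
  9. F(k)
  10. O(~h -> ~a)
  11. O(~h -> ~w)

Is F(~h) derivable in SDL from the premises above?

Premise 3 states O(g) outright.
The contrapositive of premise 5 (O(~r -> ~g)) is O(g -> r), and O(g) is already established, so O(r).
Premise 8 is O(~v -> ~r); contrapositively O(r -> v). Since O(r) holds, K gives O(v).
The contrapositive of premise 7 (O(~c -> ~v)) is O(v -> c), and O(v) is already established, so O(c).
Premise 1 is O(b -> ~c); contrapositively O(c -> ~b). Since O(c) holds, K gives O(~b).
Premise 6 is O(~w -> b); contrapositively O(~b -> w). Since O(~b) holds, K gives O(w).
The contrapositive of premise 11 (O(~h -> ~w)) is O(w -> h), and O(w) is already established, so O(h).
Premises 2, 4, 9, 10 do not contribute to this derivation.
So O(h) holds, i.e. F(~h). The claim follows.

Yes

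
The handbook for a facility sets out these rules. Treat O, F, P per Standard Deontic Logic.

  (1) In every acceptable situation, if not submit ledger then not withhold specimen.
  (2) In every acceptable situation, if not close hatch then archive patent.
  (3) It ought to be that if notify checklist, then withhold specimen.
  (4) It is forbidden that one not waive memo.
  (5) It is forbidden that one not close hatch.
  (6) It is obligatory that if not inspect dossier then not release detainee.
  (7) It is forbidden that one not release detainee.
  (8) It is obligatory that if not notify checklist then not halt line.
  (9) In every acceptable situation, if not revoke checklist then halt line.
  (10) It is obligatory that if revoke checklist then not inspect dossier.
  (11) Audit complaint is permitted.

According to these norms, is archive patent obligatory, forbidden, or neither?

Premise 2 is O(¬close_hatch → archive_patent), but O(¬close_hatch) is not derivable from the premises, so it does not yield O(archive_patent).
No premise or chain of K-axiom applications forces O(archive_patent), and none forces O(¬archive_patent). So archive_patent is neither obligatory nor forbidden under these norms.

Neither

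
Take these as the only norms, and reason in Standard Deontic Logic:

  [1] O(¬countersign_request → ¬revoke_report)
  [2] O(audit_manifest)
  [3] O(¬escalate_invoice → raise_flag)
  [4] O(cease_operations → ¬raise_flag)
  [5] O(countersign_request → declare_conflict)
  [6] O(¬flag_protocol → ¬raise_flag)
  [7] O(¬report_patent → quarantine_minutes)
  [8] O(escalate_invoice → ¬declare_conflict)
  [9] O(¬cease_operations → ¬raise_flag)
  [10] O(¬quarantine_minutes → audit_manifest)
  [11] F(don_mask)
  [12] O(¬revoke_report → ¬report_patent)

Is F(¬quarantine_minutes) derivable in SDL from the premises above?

Yes

Premises 9 and 4 are O(¬cease_operations → ¬raise_flag) and O(cease_operations → ¬raise_flag); every ideal world satisfies ¬cease_operations or cease_operations, so in either case ¬raise_flag holds — hence O(¬raise_flag).
Premise 3, O(¬escalate_invoice → raise_flag), contraposes to O(¬raise_flag → escalate_invoice); with O(¬raise_flag) we get O(escalate_invoice).
With premise 8, O(escalate_invoice → ¬declare_conflict), the K-axiom yields O(¬declare_conflict).
Premise 5 is O(countersign_request → declare_conflict); contrapositively O(¬declare_conflict → ¬countersign_request). Since O(¬declare_conflict) holds, K gives O(¬countersign_request).
Premise 1 is O(¬countersign_request → ¬revoke_report); since O(¬countersign_request), deontic closure gives O(¬revoke_report).
Applying K to premise 12 (O(¬revoke_report → ¬report_patent)) and O(¬revoke_report) yields O(¬report_patent).
Applying K to premise 7 (O(¬report_patent → quarantine_minutes)) and O(¬report_patent) yields O(quarantine_minutes).
Premises 2, 6, 10, 11 do not contribute to this derivation.
So O(quarantine_minutes) holds, i.e. F(¬quarantine_minutes). The claim follows.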